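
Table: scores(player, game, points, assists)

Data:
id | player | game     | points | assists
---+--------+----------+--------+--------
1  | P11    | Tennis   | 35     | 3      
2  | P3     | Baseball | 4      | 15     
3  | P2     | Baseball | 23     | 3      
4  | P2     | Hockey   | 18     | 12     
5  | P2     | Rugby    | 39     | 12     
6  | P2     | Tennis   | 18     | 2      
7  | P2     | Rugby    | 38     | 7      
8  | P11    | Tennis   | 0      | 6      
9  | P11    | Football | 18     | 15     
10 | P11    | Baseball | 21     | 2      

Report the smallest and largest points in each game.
SELECT game, MIN(points), MAX(points)
FROM scores
GROUP BY game

Result:
  Baseball: min=4, max=23
  Football: min=18, max=18
  Hockey: min=18, max=18
  Rugby: min=38, max=39
  Tennis: min=0, max=35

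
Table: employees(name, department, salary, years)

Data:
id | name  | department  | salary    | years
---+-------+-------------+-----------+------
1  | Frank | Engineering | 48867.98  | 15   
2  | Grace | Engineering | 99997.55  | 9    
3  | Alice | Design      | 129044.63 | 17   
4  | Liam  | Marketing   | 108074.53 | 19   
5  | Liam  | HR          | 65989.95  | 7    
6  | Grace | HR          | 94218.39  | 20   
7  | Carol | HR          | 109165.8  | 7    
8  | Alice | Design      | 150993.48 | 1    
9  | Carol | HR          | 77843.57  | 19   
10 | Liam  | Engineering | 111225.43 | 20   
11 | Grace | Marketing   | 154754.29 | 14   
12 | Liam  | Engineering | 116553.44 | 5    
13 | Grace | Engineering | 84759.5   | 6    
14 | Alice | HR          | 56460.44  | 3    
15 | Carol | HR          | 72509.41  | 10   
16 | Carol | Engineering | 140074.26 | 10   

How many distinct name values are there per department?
SELECT department, COUNT(DISTINCT name)
FROM employees
GROUP BY department

Result:
  Design: 1 distinct
  Engineering: 4 distinct
  HR: 4 distinct
  Marketing: 2 distinct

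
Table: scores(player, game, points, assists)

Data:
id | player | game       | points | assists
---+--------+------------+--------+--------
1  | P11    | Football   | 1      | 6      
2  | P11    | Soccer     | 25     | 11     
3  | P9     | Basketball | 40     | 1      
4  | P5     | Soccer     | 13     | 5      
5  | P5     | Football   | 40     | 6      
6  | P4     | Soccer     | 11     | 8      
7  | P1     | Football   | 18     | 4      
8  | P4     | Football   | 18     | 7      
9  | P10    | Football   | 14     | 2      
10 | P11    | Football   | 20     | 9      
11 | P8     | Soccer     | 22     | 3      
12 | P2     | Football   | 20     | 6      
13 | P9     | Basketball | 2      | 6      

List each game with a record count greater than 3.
SELECT game, COUNT(*) as cnt
FROM scores
GROUP BY game
HAVING COUNT(*) > 3

Result:
  Football: 7
  Soccer: 4

Note: HAVING filters groups after aggregation, WHERE filters rows before.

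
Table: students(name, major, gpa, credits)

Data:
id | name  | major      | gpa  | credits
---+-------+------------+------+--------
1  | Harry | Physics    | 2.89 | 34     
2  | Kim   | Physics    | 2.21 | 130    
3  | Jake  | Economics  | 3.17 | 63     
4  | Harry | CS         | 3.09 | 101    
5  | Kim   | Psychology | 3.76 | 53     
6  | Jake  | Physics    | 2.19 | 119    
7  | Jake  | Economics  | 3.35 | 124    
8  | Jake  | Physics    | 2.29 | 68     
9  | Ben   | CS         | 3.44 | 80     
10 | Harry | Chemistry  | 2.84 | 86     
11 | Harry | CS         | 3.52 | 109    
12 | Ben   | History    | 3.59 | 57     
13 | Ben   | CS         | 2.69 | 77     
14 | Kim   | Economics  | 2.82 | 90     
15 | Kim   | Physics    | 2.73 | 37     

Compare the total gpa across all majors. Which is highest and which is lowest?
SELECT major, SUM(gpa)
FROM students
GROUP BY major
ORDER BY SUM(gpa)

All groups:
  Chemistry: 2.84
  History: 3.59
  Psychology: 3.76
  Economics: 9.34
  Physics: 12.31
  CS: 12.74

Highest: CS (12.74)
Lowest: Chemistry (2.84)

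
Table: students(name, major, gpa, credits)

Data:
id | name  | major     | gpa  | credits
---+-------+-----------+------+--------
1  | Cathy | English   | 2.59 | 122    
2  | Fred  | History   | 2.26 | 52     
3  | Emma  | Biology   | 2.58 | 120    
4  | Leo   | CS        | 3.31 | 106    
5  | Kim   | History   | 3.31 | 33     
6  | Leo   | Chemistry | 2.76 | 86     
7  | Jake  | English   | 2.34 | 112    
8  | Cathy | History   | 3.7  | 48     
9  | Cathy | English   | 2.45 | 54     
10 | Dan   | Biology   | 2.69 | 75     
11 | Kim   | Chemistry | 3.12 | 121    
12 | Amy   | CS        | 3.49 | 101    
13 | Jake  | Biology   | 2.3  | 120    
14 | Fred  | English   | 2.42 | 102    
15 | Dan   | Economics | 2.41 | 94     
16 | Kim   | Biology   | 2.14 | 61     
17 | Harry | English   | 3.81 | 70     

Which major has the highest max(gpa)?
SELECT major, MAX(gpa) as val
FROM students
GROUP BY major
ORDER BY val DESC
LIMIT 1

Result: English with max(gpa) = 3.81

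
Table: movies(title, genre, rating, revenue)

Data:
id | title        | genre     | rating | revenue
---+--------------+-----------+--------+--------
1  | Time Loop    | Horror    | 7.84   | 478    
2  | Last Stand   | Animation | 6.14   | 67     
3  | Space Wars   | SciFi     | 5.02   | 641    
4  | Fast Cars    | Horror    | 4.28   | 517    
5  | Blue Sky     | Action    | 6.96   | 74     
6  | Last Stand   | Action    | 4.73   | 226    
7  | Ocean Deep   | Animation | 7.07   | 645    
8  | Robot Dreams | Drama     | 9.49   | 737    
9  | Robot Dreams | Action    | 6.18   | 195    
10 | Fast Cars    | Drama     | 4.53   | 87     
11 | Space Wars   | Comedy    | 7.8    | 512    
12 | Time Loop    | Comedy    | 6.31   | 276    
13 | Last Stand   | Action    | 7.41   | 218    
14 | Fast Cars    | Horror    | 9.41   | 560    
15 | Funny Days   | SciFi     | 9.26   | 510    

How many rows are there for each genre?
SELECT genre, COUNT(*) as count
FROM movies
GROUP BY genre

Result:
  Action: 4
  Animation: 2
  Comedy: 2
  Drama: 2
  Horror: 3
  SciFi: 2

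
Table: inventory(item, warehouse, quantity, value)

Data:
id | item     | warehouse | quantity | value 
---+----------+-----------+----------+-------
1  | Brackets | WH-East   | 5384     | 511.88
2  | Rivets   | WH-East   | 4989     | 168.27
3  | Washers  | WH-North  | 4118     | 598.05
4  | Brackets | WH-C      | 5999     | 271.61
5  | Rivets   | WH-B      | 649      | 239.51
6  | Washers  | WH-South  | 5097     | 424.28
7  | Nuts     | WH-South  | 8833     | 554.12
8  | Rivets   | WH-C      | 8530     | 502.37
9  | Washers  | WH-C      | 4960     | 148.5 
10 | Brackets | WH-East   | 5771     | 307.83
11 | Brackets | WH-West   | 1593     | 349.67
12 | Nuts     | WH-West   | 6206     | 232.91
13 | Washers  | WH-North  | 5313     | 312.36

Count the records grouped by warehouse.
SELECT warehouse, COUNT(*) as count
FROM inventory
GROUP BY warehouse

Result:
  WH-B: 1
  WH-C: 3
  WH-East: 3
  WH-North: 2
  WH-South: 2
  WH-West: 2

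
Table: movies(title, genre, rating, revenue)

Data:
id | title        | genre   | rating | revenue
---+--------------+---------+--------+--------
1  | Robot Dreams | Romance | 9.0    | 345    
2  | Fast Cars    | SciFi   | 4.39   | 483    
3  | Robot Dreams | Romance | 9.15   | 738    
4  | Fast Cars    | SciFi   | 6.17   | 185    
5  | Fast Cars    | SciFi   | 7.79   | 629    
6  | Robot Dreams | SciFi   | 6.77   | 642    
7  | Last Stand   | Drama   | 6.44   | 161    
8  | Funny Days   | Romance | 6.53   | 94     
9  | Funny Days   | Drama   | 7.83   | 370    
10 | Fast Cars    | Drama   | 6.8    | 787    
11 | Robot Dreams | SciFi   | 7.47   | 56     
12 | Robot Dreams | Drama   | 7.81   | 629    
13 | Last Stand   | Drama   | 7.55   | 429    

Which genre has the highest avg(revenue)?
SELECT genre, AVG(revenue) as val
FROM movies
GROUP BY genre
ORDER BY val DESC
LIMIT 1

Result: Drama with avg(revenue) = 475.20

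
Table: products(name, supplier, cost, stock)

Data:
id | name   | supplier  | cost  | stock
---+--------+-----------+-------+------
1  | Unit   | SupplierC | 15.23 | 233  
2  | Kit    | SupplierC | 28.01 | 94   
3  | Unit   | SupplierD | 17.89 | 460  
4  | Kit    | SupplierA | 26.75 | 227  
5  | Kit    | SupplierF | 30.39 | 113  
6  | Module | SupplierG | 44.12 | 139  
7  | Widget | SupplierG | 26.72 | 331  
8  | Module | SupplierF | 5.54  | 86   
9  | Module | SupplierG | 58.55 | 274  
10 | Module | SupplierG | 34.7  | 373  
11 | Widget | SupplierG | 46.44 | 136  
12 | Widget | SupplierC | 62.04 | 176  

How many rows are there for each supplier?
SELECT supplier, COUNT(*) as count
FROM products
GROUP BY supplier

Result:
  SupplierA: 1
  SupplierC: 3
  SupplierD: 1
  SupplierF: 2
  SupplierG: 5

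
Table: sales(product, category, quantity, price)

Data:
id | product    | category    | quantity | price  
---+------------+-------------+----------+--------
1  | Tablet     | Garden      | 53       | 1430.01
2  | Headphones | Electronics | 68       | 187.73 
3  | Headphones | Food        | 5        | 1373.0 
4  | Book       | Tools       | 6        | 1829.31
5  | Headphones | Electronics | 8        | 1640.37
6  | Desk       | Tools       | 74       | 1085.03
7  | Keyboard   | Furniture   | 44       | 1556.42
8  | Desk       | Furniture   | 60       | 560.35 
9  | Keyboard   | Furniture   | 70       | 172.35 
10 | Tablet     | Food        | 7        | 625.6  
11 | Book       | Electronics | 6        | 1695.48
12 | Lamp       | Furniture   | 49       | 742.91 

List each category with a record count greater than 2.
SELECT category, COUNT(*) as cnt
FROM sales
GROUP BY category
HAVING COUNT(*) > 2

Result:
  Electronics: 3
  Furniture: 4

Note: HAVING filters groups after aggregation, WHERE filters rows before.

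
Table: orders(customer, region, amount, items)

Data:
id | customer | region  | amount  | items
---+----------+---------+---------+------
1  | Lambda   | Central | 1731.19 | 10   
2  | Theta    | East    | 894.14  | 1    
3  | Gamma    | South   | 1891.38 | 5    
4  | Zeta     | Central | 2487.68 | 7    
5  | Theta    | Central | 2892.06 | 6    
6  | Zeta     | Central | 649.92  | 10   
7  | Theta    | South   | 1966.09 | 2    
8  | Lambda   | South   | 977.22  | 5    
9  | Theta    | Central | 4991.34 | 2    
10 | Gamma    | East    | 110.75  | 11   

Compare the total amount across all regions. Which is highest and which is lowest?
SELECT region, SUM(amount)
FROM orders
GROUP BY region
ORDER BY SUM(amount)

All groups:
  East: 1004.89
  South: 4834.69
  Central: 12752.19

Highest: Central (12752.19)
Lowest: East (1004.89)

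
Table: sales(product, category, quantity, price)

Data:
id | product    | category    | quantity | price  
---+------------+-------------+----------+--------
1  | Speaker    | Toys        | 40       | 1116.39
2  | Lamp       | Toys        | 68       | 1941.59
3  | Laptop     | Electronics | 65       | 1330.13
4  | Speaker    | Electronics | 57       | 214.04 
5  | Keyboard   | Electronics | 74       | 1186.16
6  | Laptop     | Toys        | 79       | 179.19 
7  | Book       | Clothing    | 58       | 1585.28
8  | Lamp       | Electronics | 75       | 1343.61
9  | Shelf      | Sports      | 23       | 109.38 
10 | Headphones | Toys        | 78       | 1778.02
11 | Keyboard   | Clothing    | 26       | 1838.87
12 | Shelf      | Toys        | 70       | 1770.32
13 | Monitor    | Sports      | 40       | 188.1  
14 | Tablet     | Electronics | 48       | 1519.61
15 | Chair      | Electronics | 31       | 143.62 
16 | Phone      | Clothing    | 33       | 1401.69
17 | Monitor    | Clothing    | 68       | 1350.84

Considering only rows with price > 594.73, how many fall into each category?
SELECT category, COUNT(*)
FROM sales
WHERE price > 594.73
GROUP BY category

Note: WHERE filters rows before grouping.

Result:
  Clothing: 4
  Electronics: 4
  Toys: 4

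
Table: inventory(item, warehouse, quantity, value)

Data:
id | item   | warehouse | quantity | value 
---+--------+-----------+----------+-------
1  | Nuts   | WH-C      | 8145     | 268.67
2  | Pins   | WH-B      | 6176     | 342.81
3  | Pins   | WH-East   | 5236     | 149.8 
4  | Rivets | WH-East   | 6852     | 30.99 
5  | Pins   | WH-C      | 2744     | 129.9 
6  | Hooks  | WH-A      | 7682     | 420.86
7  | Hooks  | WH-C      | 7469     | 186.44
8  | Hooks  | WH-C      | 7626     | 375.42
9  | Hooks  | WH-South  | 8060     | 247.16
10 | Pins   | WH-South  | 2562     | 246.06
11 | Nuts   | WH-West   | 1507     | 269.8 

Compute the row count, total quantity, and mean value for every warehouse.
SELECT warehouse,
       COUNT(*) as cnt,
       SUM(quantity) as total_quantity,
       AVG(value) as avg_value
FROM inventory
GROUP BY warehouse

Result:
  WH-A: 1 records, 7682 total quantity, 420.86 avg value
  WH-B: 1 records, 6176 total quantity, 342.81 avg value
  WH-C: 4 records, 25984 total quantity, 240.11 avg value
  WH-East: 2 records, 12088 total quantity, 90.40 avg value
  WH-South: 2 records, 10622 total quantity, 246.61 avg value
  WH-West: 1 records, 1507 total quantity, 269.80 avg value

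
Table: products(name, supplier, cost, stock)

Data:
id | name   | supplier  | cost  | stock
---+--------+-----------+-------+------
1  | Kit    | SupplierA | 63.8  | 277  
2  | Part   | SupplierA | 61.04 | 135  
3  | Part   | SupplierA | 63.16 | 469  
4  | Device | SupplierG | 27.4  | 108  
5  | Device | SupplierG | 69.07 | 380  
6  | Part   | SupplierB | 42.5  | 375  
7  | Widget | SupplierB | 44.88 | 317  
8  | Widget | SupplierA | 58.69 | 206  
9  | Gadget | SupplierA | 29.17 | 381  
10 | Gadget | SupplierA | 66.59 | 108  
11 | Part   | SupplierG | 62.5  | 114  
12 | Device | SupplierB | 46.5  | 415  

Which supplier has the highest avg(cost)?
SELECT supplier, AVG(cost) as val
FROM products
GROUP BY supplier
ORDER BY val DESC
LIMIT 1

Result: SupplierA with avg(cost) = 57.08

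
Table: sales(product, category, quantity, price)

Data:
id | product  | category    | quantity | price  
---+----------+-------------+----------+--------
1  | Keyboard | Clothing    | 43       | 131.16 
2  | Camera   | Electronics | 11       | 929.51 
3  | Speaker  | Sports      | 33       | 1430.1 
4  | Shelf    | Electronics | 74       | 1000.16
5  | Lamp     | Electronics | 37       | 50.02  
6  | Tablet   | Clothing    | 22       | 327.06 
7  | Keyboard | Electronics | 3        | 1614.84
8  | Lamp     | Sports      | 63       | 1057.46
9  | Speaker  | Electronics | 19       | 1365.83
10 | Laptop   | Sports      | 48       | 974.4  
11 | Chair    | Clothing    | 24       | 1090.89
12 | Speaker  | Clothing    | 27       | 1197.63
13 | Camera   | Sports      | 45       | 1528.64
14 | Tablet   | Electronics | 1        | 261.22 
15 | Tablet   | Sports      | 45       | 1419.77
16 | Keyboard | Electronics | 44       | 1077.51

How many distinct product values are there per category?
SELECT category, COUNT(DISTINCT product)
FROM sales
GROUP BY category

Result:
  Clothing: 4 distinct
  Electronics: 6 distinct
  Sports: 5 distinct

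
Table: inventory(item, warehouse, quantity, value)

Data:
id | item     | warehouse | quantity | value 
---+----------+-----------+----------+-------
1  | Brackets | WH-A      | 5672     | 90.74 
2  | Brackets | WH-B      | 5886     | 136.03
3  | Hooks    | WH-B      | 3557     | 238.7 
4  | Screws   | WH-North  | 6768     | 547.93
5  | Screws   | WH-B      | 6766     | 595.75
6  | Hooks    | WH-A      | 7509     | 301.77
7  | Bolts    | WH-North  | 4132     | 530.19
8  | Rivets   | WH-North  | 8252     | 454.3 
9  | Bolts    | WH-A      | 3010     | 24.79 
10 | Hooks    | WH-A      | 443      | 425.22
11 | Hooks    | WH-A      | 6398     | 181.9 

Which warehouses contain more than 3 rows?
SELECT warehouse, COUNT(*) as cnt
FROM inventory
GROUP BY warehouse
HAVING COUNT(*) > 3

Result:
  WH-A: 5

Note: HAVING filters groups after aggregation, WHERE filters rows before.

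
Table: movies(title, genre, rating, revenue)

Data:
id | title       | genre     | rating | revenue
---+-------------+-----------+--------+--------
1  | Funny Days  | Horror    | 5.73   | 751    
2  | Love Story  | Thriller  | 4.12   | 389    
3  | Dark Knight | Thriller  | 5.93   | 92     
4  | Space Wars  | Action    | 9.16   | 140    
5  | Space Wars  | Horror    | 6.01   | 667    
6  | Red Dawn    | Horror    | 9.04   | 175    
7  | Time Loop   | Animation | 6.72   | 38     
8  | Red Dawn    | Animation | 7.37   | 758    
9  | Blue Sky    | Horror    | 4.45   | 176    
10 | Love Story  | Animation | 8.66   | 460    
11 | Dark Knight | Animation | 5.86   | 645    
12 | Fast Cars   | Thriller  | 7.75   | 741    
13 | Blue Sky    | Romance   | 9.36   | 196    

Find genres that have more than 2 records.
SELECT genre, COUNT(*) as cnt
FROM movies
GROUP BY genre
HAVING COUNT(*) > 2

Result:
  Animation: 4
  Horror: 4
  Thriller: 3

Note: HAVING filters groups after aggregation, WHERE filters rows before.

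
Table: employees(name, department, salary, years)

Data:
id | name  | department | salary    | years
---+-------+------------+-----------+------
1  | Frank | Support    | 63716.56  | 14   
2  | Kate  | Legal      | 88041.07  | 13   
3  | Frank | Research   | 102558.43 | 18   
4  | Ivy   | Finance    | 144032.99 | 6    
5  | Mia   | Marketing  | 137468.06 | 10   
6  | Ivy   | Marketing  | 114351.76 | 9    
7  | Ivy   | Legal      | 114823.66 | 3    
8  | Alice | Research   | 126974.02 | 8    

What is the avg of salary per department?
SELECT department, AVG(salary) as result
FROM employees
GROUP BY department

Result:
  Finance: 144032.99
  Legal: 101432.37
  Marketing: 125909.91
  Research: 114766.23
  Support: 63716.56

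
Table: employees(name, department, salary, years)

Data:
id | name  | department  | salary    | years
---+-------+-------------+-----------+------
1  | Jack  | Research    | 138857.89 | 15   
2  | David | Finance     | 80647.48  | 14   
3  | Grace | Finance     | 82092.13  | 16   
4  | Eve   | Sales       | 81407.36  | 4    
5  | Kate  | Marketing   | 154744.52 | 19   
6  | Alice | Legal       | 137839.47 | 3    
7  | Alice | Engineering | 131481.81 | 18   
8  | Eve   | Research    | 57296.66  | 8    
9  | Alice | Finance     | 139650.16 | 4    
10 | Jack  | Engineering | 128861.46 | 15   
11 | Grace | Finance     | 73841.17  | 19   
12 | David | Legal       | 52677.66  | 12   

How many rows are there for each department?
SELECT department, COUNT(*) as count
FROM employees
GROUP BY department

Result:
  Engineering: 2
  Finance: 4
  Legal: 2
  Marketing: 1
  Research: 2
  Sales: 1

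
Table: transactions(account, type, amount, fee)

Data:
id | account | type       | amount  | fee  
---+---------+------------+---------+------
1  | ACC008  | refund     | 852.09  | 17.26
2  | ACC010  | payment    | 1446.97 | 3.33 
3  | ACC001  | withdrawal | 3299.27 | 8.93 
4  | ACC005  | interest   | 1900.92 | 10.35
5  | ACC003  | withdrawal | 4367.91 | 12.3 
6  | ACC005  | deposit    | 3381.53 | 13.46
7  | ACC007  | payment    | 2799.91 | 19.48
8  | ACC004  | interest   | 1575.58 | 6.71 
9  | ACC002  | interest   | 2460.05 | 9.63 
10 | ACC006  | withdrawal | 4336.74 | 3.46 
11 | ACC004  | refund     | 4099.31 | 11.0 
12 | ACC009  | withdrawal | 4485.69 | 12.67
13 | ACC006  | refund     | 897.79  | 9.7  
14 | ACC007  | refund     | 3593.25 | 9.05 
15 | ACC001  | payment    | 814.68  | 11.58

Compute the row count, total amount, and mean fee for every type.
SELECT type,
       COUNT(*) as cnt,
       SUM(amount) as total_amount,
       AVG(fee) as avg_fee
FROM transactions
GROUP BY type

Result:
  deposit: 1 records, 3381.53 total amount, 13.46 avg fee
  interest: 3 records, 5936.55 total amount, 8.90 avg fee
  payment: 3 records, 5061.56 total amount, 11.46 avg fee
  refund: 4 records, 9442.44 total amount, 11.75 avg fee
  withdrawal: 4 records, 16489.61 total amount, 9.34 avg fee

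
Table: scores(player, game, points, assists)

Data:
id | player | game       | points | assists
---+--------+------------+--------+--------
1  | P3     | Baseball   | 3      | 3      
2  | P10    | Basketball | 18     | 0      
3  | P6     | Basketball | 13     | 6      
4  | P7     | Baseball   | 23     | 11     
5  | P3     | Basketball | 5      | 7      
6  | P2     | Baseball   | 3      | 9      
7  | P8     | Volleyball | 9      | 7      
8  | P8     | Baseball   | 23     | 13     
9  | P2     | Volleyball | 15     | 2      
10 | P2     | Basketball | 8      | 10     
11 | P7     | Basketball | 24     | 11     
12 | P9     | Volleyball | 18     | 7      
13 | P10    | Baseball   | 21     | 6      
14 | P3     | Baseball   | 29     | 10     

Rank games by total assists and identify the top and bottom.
SELECT game, SUM(assists)
FROM scores
GROUP BY game
ORDER BY SUM(assists)

All groups:
  Volleyball: 16
  Basketball: 34
  Baseball: 52

Highest: Baseball (52)
Lowest: Volleyball (16)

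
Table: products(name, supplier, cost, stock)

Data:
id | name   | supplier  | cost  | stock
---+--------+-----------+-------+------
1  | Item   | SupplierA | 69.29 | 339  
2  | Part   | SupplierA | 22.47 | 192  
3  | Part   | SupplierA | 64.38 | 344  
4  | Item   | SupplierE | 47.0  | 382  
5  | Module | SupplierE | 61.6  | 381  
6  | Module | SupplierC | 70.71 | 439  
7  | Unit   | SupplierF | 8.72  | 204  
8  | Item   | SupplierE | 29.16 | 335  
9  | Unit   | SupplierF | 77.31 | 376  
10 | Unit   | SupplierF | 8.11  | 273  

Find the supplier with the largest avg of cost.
SELECT supplier, AVG(cost) as val
FROM products
GROUP BY supplier
ORDER BY val DESC
LIMIT 1

Result: SupplierC with avg(cost) = 70.71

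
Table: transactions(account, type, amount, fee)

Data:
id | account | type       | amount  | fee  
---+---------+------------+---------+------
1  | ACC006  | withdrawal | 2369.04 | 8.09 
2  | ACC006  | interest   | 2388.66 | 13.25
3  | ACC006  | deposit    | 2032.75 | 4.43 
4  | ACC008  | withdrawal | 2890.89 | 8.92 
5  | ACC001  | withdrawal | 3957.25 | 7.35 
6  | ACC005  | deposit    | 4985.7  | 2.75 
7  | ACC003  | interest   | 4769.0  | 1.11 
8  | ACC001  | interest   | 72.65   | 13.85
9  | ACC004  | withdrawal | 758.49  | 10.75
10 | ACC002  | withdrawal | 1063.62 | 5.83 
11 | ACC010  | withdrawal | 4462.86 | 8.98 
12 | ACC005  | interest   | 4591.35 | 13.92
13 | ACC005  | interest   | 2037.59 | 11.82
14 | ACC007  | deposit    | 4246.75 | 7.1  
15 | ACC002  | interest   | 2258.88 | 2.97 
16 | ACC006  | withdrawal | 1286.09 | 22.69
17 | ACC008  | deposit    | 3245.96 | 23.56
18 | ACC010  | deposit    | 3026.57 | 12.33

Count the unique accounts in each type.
SELECT type, COUNT(DISTINCT account)
FROM transactions
GROUP BY type

Result:
  deposit: 5 distinct
  interest: 5 distinct
  withdrawal: 6 distinct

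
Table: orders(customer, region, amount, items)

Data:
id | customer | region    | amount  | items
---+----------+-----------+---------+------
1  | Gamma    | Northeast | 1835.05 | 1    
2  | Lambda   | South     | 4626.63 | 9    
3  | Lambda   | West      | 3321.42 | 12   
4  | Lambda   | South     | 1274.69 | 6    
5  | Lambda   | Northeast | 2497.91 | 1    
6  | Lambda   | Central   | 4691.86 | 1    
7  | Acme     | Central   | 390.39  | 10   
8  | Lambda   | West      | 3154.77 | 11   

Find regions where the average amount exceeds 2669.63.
SELECT region, AVG(amount)
FROM orders
GROUP BY region
HAVING AVG(amount) > 2669.63

Result:
  South: avg=2950.66
  West: avg=3238.10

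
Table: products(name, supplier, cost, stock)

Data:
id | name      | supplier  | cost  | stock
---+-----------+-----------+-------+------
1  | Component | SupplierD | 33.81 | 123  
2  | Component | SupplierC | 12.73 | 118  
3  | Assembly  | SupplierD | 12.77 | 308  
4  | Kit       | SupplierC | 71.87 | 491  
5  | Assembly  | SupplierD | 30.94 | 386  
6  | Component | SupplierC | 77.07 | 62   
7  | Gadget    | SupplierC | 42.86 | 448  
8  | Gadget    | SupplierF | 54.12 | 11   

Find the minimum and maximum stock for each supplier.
SELECT supplier, MIN(stock), MAX(stock)
FROM products
GROUP BY supplier

Result:
  SupplierC: min=62, max=491
  SupplierD: min=123, max=386
  SupplierF: min=11, max=11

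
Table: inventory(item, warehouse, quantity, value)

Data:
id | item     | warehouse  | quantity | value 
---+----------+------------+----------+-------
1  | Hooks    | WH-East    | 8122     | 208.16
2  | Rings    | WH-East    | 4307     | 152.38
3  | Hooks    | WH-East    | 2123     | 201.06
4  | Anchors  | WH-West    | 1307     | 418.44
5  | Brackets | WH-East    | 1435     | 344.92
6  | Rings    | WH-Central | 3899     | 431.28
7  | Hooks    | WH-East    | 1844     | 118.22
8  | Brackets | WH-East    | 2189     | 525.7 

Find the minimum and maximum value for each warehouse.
SELECT warehouse, MIN(value), MAX(value)
FROM inventory
GROUP BY warehouse

Result:
  WH-Central: min=431.28, max=431.28
  WH-East: min=118.22, max=525.70
  WH-West: min=418.44, max=418.44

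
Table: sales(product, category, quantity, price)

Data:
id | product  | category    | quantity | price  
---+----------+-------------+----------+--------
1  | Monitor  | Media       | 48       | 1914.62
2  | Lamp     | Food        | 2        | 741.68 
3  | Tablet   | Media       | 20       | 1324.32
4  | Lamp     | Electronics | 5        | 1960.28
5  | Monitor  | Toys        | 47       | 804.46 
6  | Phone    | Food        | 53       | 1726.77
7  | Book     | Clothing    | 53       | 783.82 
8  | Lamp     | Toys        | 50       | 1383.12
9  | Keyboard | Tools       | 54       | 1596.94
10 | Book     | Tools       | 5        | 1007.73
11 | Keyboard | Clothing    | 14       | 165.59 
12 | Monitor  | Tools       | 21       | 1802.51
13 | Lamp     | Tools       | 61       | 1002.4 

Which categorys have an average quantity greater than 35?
SELECT category, AVG(quantity)
FROM sales
GROUP BY category
HAVING AVG(quantity) > 35

Result:
  Tools: avg=35.25
  Toys: avg=48.50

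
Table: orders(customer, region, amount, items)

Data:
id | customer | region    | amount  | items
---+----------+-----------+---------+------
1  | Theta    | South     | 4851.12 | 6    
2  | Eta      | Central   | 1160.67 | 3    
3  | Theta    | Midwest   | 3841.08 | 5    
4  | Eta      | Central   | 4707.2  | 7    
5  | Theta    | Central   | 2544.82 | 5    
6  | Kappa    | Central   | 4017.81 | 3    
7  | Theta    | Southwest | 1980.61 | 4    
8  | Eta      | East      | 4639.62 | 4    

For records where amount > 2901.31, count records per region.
SELECT region, COUNT(*)
FROM orders
WHERE amount > 2901.31
GROUP BY region

Note: WHERE filters rows before grouping.

Result:
  Central: 2
  East: 1
  Midwest: 1
  South: 1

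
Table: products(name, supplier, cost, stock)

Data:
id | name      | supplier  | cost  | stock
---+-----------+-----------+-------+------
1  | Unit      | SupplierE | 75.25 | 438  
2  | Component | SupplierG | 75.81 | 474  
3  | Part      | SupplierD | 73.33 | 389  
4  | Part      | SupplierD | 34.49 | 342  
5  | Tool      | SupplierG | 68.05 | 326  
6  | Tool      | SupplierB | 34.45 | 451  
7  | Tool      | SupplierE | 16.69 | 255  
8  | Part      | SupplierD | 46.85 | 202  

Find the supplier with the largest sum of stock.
SELECT supplier, SUM(stock) as val
FROM products
GROUP BY supplier
ORDER BY val DESC
LIMIT 1

Result: SupplierD with sum(stock) = 933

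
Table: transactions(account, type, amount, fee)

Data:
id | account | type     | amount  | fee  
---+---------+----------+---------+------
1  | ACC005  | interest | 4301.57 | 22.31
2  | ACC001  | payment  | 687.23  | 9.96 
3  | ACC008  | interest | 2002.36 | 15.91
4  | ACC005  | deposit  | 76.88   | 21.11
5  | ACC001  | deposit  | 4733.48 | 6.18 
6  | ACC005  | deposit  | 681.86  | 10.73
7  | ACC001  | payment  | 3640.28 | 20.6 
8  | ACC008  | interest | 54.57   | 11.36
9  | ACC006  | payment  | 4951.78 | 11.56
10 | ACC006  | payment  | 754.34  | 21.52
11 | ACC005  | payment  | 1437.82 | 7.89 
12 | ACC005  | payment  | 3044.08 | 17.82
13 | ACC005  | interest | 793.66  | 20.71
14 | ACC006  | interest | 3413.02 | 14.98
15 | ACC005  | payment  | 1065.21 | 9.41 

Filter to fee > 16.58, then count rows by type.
SELECT type, COUNT(*)
FROM transactions
WHERE fee > 16.58
GROUP BY type

Note: WHERE filters rows before grouping.

Result:
  deposit: 1
  interest: 2
  payment: 3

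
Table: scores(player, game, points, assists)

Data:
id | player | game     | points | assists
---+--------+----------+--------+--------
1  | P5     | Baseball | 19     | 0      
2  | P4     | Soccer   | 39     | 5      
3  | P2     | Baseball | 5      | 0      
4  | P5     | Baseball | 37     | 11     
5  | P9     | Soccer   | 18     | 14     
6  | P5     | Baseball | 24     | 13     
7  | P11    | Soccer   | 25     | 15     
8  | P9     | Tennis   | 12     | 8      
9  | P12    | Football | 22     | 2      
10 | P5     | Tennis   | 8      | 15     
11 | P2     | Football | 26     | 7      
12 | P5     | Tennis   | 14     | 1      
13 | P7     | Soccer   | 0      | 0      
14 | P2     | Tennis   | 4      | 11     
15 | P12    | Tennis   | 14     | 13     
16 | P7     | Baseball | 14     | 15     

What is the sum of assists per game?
SELECT game, SUM(assists) as result
FROM scores
GROUP BY game

Result:
  Baseball: 39
  Football: 9
  Soccer: 34
  Tennis: 48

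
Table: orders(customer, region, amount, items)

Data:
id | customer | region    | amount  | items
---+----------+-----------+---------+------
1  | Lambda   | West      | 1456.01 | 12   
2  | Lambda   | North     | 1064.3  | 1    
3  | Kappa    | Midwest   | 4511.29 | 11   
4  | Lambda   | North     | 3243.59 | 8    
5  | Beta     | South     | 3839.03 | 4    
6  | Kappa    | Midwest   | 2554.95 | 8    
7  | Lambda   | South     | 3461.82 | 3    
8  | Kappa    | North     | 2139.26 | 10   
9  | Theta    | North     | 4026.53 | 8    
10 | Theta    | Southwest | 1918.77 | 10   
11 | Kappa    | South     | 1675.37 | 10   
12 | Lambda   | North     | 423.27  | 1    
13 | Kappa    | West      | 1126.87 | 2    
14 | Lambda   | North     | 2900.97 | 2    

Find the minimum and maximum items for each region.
SELECT region, MIN(items), MAX(items)
FROM orders
GROUP BY region

Result:
  Midwest: min=8, max=11
  North: min=1, max=10
  South: min=3, max=10
  Southwest: min=10, max=10
  West: min=2, max=12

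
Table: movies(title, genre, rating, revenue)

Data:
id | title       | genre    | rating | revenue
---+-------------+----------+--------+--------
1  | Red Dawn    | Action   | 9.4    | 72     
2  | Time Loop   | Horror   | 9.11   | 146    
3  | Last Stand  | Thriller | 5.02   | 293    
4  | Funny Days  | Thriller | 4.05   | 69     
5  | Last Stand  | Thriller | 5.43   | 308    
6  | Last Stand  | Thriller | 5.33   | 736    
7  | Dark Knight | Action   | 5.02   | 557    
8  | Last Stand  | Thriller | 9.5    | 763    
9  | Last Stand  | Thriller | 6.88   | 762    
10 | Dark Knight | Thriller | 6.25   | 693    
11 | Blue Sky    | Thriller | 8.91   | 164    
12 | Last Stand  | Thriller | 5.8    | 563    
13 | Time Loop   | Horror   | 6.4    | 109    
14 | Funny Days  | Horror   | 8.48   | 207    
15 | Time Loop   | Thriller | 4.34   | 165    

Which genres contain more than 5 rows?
SELECT genre, COUNT(*) as cnt
FROM movies
GROUP BY genre
HAVING COUNT(*) > 5

Result:
  Thriller: 10

Note: HAVING filters groups after aggregation, WHERE filters rows before.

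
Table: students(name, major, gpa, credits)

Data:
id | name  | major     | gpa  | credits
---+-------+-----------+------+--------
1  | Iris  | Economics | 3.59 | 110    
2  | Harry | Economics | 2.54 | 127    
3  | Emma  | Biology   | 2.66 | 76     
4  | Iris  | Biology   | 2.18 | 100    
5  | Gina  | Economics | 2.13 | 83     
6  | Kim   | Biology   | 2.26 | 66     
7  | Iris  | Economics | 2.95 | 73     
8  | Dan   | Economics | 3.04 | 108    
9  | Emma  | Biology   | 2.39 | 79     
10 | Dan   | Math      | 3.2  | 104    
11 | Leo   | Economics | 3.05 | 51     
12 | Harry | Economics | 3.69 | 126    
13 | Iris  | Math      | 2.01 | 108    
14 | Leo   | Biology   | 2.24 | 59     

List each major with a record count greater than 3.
SELECT major, COUNT(*) as cnt
FROM students
GROUP BY major
HAVING COUNT(*) > 3

Result:
  Biology: 5
  Economics: 7

Note: HAVING filters groups after aggregation, WHERE filters rows before.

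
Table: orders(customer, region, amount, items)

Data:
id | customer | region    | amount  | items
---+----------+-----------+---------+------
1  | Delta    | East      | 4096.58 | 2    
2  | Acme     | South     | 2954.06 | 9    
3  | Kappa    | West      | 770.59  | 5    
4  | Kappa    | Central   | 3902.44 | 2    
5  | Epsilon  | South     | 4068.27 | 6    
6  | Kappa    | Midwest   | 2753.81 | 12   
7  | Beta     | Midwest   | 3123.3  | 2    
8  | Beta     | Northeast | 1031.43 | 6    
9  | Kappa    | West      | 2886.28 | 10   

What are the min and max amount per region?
SELECT region, MIN(amount), MAX(amount)
FROM orders
GROUP BY region

Result:
  Central: min=3902.44, max=3902.44
  East: min=4096.58, max=4096.58
  Midwest: min=2753.81, max=3123.30
  Northeast: min=1031.43, max=1031.43
  South: min=2954.06, max=4068.27
  West: min=770.59, max=2886.28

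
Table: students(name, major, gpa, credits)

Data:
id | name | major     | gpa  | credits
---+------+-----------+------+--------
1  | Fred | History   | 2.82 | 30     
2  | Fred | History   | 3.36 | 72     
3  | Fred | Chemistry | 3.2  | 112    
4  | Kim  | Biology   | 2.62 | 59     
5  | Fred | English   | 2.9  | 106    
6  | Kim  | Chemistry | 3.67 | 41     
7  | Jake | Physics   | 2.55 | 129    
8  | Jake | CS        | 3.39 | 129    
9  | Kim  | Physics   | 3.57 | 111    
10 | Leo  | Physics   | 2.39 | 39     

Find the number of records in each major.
SELECT major, COUNT(*) as count
FROM students
GROUP BY major

Result:
  Biology: 1
  CS: 1
  Chemistry: 2
  English: 1
  History: 2
  Physics: 3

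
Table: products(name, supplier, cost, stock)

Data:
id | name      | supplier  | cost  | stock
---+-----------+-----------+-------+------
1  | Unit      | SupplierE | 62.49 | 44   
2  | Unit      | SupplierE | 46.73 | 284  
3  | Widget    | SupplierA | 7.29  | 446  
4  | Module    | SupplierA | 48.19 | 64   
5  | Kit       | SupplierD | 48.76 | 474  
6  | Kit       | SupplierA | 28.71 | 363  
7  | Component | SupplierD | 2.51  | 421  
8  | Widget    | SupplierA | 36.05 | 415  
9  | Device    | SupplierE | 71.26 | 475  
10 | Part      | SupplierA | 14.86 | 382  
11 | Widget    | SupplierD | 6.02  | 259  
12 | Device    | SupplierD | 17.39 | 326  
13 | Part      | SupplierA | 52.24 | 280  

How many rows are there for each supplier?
SELECT supplier, COUNT(*) as count
FROM products
GROUP BY supplier

Result:
  SupplierA: 6
  SupplierD: 4
  SupplierE: 3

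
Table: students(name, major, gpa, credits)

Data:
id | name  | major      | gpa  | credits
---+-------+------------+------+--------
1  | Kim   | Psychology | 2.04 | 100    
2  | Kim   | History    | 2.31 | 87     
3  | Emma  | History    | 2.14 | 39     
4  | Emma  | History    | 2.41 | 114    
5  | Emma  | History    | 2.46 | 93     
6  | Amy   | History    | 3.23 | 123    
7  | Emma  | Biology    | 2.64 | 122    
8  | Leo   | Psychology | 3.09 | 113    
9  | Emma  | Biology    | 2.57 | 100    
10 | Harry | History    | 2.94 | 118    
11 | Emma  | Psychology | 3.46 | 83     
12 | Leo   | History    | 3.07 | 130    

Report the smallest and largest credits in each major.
SELECT major, MIN(credits), MAX(credits)
FROM students
GROUP BY major

Result:
  Biology: min=100, max=122
  History: min=39, max=130
  Psychology: min=83, max=113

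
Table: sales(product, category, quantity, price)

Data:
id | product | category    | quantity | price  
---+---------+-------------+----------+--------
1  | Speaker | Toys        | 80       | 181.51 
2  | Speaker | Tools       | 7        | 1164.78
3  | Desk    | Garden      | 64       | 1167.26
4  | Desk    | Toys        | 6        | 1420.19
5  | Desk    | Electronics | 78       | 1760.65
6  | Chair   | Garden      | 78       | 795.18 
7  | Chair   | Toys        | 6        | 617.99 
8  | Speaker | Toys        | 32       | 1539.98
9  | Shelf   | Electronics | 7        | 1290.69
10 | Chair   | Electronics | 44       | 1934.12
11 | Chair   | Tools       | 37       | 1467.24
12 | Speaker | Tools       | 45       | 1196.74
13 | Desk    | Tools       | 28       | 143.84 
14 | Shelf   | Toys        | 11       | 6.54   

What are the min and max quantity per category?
SELECT category, MIN(quantity), MAX(quantity)
FROM sales
GROUP BY category

Result:
  Electronics: min=7, max=78
  Garden: min=64, max=78
  Tools: min=7, max=45
  Toys: min=6, max=80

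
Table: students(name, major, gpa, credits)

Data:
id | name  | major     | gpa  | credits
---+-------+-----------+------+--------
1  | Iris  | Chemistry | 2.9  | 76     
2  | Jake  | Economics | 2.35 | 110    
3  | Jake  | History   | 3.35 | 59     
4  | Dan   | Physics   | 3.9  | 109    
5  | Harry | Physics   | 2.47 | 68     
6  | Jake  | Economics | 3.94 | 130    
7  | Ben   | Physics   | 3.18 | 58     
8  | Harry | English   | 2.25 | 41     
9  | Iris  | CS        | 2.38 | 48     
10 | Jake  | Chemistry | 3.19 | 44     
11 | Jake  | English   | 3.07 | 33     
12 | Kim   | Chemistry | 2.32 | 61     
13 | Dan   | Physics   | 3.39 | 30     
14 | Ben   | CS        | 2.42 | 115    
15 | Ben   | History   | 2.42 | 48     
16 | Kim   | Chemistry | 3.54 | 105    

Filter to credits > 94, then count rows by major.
SELECT major, COUNT(*)
FROM students
WHERE credits > 94
GROUP BY major

Note: WHERE filters rows before grouping.

Result:
  CS: 1
  Chemistry: 1
  Economics: 2
  Physics: 1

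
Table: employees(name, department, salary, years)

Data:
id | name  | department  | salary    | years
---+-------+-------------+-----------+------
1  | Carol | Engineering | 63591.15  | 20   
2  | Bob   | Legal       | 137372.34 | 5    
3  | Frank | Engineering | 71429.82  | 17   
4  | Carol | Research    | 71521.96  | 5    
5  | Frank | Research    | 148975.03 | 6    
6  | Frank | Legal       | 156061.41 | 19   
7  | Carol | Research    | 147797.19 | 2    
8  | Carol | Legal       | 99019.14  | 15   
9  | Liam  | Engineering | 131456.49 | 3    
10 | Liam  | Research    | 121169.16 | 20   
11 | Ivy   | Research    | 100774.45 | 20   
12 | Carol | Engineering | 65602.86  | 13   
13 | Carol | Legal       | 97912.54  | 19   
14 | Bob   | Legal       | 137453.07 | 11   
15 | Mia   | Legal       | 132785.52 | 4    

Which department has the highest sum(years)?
SELECT department, SUM(years) as val
FROM employees
GROUP BY department
ORDER BY val DESC
LIMIT 1

Result: Legal with sum(years) = 73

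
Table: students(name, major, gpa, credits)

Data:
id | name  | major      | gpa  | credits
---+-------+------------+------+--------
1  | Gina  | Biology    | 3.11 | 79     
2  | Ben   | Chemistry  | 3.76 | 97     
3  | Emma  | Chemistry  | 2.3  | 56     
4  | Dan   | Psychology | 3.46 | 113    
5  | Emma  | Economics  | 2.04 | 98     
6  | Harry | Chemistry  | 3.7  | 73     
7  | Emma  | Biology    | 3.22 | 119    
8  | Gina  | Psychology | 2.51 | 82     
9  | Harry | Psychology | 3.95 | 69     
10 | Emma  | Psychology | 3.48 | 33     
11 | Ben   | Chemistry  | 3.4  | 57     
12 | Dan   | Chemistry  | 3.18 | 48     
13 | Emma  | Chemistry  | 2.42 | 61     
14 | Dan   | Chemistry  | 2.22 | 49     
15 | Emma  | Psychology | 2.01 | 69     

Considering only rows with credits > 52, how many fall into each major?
SELECT major, COUNT(*)
FROM students
WHERE credits > 52
GROUP BY major

Note: WHERE filters rows before grouping.

Result:
  Biology: 2
  Chemistry: 5
  Economics: 1
  Psychology: 4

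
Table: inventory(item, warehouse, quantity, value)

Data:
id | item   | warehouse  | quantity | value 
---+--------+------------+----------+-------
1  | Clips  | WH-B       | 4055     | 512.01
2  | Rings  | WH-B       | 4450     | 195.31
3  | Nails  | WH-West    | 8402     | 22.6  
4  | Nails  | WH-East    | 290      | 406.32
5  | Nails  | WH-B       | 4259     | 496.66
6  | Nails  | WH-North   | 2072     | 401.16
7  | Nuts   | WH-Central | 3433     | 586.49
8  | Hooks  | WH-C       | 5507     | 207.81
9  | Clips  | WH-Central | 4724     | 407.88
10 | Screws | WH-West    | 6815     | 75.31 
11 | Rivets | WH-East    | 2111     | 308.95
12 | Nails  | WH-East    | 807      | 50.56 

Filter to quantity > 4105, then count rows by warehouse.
SELECT warehouse, COUNT(*)
FROM inventory
WHERE quantity > 4105
GROUP BY warehouse

Note: WHERE filters rows before grouping.

Result:
  WH-B: 2
  WH-C: 1
  WH-Central: 1
  WH-West: 2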